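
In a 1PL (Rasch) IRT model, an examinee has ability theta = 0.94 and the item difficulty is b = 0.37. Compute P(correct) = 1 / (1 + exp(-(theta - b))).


theta - b = 0.94 - 0.37 = 0.57
exp(-(theta - b)) = exp(-0.57) = 0.5655
P = 1 / (1 + 0.5655)
P = 0.6388

0.6388


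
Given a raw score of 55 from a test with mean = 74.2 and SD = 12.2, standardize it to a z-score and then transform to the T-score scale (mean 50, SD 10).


z = (X - mean) / SD = (55 - 74.2) / 12.2
z = -19.2 / 12.2
z = -1.5738
T-score = T = 50 + 10z
Carry z at full precision (z = -19.2 / 12.2) into the conversion:
T-score = 50 + 10 * (-19.2 / 12.2) = 50 + -192 / 12.2
T-score = 50 + -15.7377
T-score = 34.2623

34.2623


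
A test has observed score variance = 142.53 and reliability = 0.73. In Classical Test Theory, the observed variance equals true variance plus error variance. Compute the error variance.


var_true = rxx * var_obs = 0.73 * 142.53 = 104.0469
var_error = var_obs - var_true
var_error = 142.53 - 104.0469
var_error = 38.4831

38.4831


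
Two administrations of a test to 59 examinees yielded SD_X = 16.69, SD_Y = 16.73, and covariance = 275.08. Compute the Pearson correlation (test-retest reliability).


r = cov(X,Y) / (SD_X * SD_Y)
r = 275.08 / (16.69 * 16.73)
r = 275.08 / 279.2237
r = 0.9852

0.9852


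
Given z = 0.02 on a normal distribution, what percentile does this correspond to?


CDF(z) = 0.5 * (1 + erf(z/sqrt(2)))
erf(0.0141) = 0.016
CDF = 0.508
Percentile rank = 0.508 * 100 = 50.8

50.8


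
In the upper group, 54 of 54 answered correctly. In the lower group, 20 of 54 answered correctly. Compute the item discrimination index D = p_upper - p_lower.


p_upper = 54/54 = 1.0
p_lower = 20/54 = 0.3704
D = 1.0 - 0.3704 = 0.6296

0.6296


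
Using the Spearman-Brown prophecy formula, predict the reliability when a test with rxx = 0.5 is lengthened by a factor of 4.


r_new = (n * rxx) / (1 + (n-1) * rxx)
r_new = (4 * 0.5) / (1 + 3 * 0.5)
r_new = 2.0 / 2.5
r_new = 0.8

0.8


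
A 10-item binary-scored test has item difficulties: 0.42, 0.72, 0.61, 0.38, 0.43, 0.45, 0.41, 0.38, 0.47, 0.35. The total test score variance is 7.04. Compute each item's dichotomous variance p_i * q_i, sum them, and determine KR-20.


For each item, compute p_i * q_i:
  Item 1: 0.42 * 0.58 = 0.2436
  Item 2: 0.72 * 0.28 = 0.2016
  Item 3: 0.61 * 0.39 = 0.2379
  Item 4: 0.38 * 0.62 = 0.2356
  Item 5: 0.43 * 0.57 = 0.2451
  Item 6: 0.45 * 0.55 = 0.2475
  Item 7: 0.41 * 0.59 = 0.2419
  Item 8: 0.38 * 0.62 = 0.2356
  Item 9: 0.47 * 0.53 = 0.2491
  Item 10: 0.35 * 0.65 = 0.2275
Sum(p_i * q_i) = 0.2436 + 0.2016 + 0.2379 + 0.2356 + 0.2451 + 0.2475 + 0.2419 + 0.2356 + 0.2491 + 0.2275 = 2.3654
KR-20 = (k/(k-1)) * (1 - Sum(p_i*q_i) / Var_total)
= (10/9) * (1 - 2.3654/7.04)
= 1.1111 * 0.664
KR-20 = 0.7378

0.7378


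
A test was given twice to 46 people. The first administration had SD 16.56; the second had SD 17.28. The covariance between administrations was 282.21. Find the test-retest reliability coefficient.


r = cov(X,Y) / (SD_X * SD_Y)
r = 282.21 / (16.56 * 17.28)
r = 282.21 / 286.1568
r = 0.9862

0.9862


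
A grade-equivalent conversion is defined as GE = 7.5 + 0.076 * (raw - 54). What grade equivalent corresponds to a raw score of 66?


raw - median = 66 - 54 = 12
slope * diff = 0.076 * 12 = 0.912
GE = 7.5 + 0.912
GE = 8.412

8.412


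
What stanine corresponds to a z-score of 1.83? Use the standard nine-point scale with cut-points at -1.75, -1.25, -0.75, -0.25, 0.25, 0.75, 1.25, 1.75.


Stanine boundaries: [-1.75, -1.25, -0.75, -0.25, 0.25, 0.75, 1.25, 1.75]
z = 1.83
Check each boundary:
  z >= -1.75 -> could be stanine 2
  z >= -1.25 -> could be stanine 3
  z >= -0.75 -> could be stanine 4
  z >= -0.25 -> could be stanine 5
  z >= 0.25 -> could be stanine 6
  z >= 0.75 -> could be stanine 7
  z >= 1.25 -> could be stanine 8
  z >= 1.75 -> could be stanine 9
Highest qualifying boundary gives stanine = 9

9


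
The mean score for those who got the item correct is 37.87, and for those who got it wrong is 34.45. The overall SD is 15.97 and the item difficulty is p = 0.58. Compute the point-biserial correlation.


q = 1 - p = 0.42
rpb = ((M1 - M0) / SD) * sqrt(p * q)
rpb = ((37.87 - 34.45) / 15.97) * sqrt(0.58 * 0.42)
rpb = 0.1057

0.1057


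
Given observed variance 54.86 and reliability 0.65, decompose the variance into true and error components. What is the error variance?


var_true = rxx * var_obs = 0.65 * 54.86 = 35.659
var_error = var_obs - var_true
var_error = 54.86 - 35.659
var_error = 19.201

19.201


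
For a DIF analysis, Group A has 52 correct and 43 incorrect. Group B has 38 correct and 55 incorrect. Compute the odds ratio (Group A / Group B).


Odds_A = 52/43 = 1.2093
Odds_B = 38/55 = 0.6909
OR = Odds_A / Odds_B = 1.2093 / 0.6909
Exactly, OR = (52 * 55) / (43 * 38) = 2860 / 1634
OR = 1.7503

1.7503


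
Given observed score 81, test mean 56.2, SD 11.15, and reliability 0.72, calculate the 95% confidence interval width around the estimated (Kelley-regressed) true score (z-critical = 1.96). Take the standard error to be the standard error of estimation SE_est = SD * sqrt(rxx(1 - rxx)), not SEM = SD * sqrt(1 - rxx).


True score estimate = 0.72*81 + 0.28*56.2 = 74.056
SE_est = SD * sqrt(rxx * (1 - rxx)) = 11.15 * sqrt(0.72 * 0.28) = 11.15 * sqrt(0.2016) = 5.006338
CI = T_est +/- z * SE_est, so width = 2 * z * SE_est = 2 * 1.96 * 5.006338
Width = 19.6248

19.6248


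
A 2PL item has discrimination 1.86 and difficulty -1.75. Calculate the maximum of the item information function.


For 2PL, max info at theta = b = -1.75
I_max = a^2 / 4 = 1.86^2 / 4
= 3.4596 / 4
I_max = 0.8649

0.8649


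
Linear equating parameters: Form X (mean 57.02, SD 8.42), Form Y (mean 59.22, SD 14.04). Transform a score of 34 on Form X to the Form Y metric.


slope = SD_Y / SD_X = 14.04 / 8.42 ~ 1.6675
intercept = mean_Y - slope * mean_X = 59.22 - (14.04 / 8.42) * 57.02 ~ -35.8585
Y = slope * X + intercept. To avoid rounding drift from the rounded slope/intercept, evaluate the equivalent form Y = mean_Y + SD_Y * (X - mean_X) / SD_X at full precision:
Y = 59.22 + 14.04 * (34 - 57.02) / 8.42
Y = 59.22 - 14.04 * 23.02 / 8.42
Y = 59.22 - 323.2008 / 8.42
Y = 59.22 - 38.3849
Y = 20.8351

20.8351


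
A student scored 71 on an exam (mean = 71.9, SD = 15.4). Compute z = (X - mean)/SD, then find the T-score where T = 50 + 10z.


z = (X - mean) / SD = (71 - 71.9) / 15.4
z = -0.9 / 15.4
z = -0.0584
T-score = T = 50 + 10z
Carry z at full precision (z = -0.9 / 15.4) into the conversion:
T-score = 50 + 10 * (-0.9 / 15.4) = 50 + -9 / 15.4
T-score = 50 + -0.5844
T-score = 49.4156

49.4156


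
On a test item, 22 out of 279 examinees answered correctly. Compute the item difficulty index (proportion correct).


Item difficulty p = number correct / total examinees
p = 22 / 279
p = 0.0789

0.0789


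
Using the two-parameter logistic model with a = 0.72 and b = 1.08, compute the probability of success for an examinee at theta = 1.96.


a*(theta - b) = 0.72 * (1.96 - 1.08) = 0.6336
exp(-0.6336) = 0.5307
P = 1 / (1 + 0.5307)
P = 0.6533

0.6533


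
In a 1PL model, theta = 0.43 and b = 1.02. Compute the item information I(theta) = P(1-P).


P = 1/(1+exp(-(0.43-1.02))) = 0.3566
I = P*(1-P) = 0.3566 * 0.6434
I = 0.2294

0.2294


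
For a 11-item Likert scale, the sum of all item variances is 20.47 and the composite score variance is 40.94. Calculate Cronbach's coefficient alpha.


alpha = (k/(k-1)) * (1 - sum(si^2)/s_total^2)
= (11/10) * (1 - 20.47/40.94)
alpha = 0.55

0.55


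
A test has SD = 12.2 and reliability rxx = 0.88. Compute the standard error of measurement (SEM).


SEM = SD * sqrt(1 - rxx)
SEM = 12.2 * sqrt(1 - 0.88)
SEM = 12.2 * sqrt(0.12) = 12.2 * 0.34641
SEM = 4.2262

4.2262


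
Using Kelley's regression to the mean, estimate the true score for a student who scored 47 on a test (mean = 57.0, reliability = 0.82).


T_est = rxx * X + (1 - rxx) * mean
T_est = 0.82 * 47 + 0.18 * 57.0
T_est = 38.54 + 10.26
T_est = 48.8

48.8


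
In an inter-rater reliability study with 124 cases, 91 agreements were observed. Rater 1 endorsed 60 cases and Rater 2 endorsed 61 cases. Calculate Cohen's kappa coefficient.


P_o = 91/124 = 0.733871
P_e = (60*61 + 64*63) / 15376 = 0.50026
kappa = (P_o - P_e) / (1 - P_e)
kappa = (0.733871 - 0.50026) / (1 - 0.50026)
kappa = 0.4675

0.4675


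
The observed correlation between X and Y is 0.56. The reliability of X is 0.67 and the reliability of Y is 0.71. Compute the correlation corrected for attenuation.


r_corrected = rxy / sqrt(rxx * ryy)
= 0.56 / sqrt(0.67 * 0.71)
= 0.56 / sqrt(0.4757)
= 0.56 / 0.68971
r_corrected = 0.8119

0.8119


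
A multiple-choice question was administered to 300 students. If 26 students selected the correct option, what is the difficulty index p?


Item difficulty p = number correct / total examinees
p = 26 / 300
p = 0.0867

0.0867


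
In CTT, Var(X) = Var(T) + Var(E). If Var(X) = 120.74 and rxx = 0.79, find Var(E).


var_true = rxx * var_obs = 0.79 * 120.74 = 95.3846
var_error = var_obs - var_true
var_error = 120.74 - 95.3846
var_error = 25.3554

25.3554


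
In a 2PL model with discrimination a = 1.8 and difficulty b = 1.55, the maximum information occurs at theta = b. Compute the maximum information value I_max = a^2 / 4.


For 2PL, max info at theta = b = 1.55
I_max = a^2 / 4 = 1.8^2 / 4
= 3.24 / 4
I_max = 0.81

0.81


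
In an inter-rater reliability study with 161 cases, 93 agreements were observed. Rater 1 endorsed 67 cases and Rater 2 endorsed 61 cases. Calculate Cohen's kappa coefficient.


P_o = 93/161 = 0.57764
P_e = (67*61 + 94*100) / 25921 = 0.520312
kappa = (P_o - P_e) / (1 - P_e)
kappa = (0.57764 - 0.520312) / (1 - 0.520312)
kappa = 0.1195

0.1195


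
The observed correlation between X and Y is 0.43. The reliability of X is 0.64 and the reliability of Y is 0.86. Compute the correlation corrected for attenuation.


r_corrected = rxy / sqrt(rxx * ryy)
= 0.43 / sqrt(0.64 * 0.86)
= 0.43 / sqrt(0.5504)
= 0.43 / 0.741889
r_corrected = 0.5796

0.5796


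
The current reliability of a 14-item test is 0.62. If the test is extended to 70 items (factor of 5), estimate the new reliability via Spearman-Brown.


r_new = (n * rxx) / (1 + (n-1) * rxx)
r_new = (5 * 0.62) / (1 + 4 * 0.62)
r_new = 3.1 / 3.48
r_new = 0.8908

0.8908


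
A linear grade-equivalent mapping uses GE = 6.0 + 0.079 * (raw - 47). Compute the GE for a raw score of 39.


raw - median = 39 - 47 = -8
slope * diff = 0.079 * -8 = -0.632
GE = 6.0 + -0.632
GE = 5.368

5.368


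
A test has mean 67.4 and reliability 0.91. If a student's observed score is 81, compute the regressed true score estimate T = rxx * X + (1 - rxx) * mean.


T_est = rxx * X + (1 - rxx) * mean
T_est = 0.91 * 81 + 0.09 * 67.4
T_est = 73.71 + 6.066
T_est = 79.776

79.776


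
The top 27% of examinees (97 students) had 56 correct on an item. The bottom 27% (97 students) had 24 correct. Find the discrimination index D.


p_upper = 56/97 = 0.5773
p_lower = 24/97 = 0.2474
D = 0.5773 - 0.2474 = 0.3299

0.3299


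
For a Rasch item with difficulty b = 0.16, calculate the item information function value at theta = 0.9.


P = 1/(1+exp(-(0.9-0.16))) = 0.677
I = P*(1-P) = 0.677 * 0.323
I = 0.2187

0.2187


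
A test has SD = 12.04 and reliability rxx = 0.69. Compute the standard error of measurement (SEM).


SEM = SD * sqrt(1 - rxx)
SEM = 12.04 * sqrt(1 - 0.69)
SEM = 12.04 * sqrt(0.31) = 12.04 * 0.556776
SEM = 6.7036

6.7036


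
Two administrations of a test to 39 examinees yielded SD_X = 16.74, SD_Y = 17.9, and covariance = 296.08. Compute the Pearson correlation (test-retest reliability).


r = cov(X,Y) / (SD_X * SD_Y)
r = 296.08 / (16.74 * 17.9)
r = 296.08 / 299.646
r = 0.9881

0.9881


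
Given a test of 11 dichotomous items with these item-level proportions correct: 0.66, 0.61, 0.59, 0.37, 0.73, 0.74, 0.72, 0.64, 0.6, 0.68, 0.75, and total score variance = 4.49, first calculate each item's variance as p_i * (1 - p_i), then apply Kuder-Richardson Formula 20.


For each item, compute p_i * q_i:
  Item 1: 0.66 * 0.34 = 0.2244
  Item 2: 0.61 * 0.39 = 0.2379
  Item 3: 0.59 * 0.41 = 0.2419
  Item 4: 0.37 * 0.63 = 0.2331
  Item 5: 0.73 * 0.27 = 0.1971
  Item 6: 0.74 * 0.26 = 0.1924
  Item 7: 0.72 * 0.28 = 0.2016
  Item 8: 0.64 * 0.36 = 0.2304
  Item 9: 0.6 * 0.4 = 0.24
  Item 10: 0.68 * 0.32 = 0.2176
  Item 11: 0.75 * 0.25 = 0.1875
Sum(p_i * q_i) = 0.2244 + 0.2379 + 0.2419 + 0.2331 + 0.1971 + 0.1924 + 0.2016 + 0.2304 + 0.24 + 0.2176 + 0.1875 = 2.4039
KR-20 = (k/(k-1)) * (1 - Sum(p_i*q_i) / Var_total)
= (11/10) * (1 - 2.4039/4.49)
= 1.1 * 0.4646
KR-20 = 0.5111

0.5111


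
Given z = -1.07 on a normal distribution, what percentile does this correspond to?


CDF(z) = 0.5 * (1 + erf(z/sqrt(2)))
erf(-0.7566) = -0.7154
CDF = 0.1423
Percentile rank = 0.1423 * 100 = 14.23

14.23


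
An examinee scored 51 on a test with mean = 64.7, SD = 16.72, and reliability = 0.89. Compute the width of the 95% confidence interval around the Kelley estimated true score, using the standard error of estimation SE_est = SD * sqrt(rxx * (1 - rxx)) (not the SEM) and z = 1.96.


True score estimate = 0.89*51 + 0.11*64.7 = 52.507
SE_est = SD * sqrt(rxx * (1 - rxx)) = 16.72 * sqrt(0.89 * 0.11) = 16.72 * sqrt(0.0979) = 5.231517
CI = T_est +/- z * SE_est, so width = 2 * z * SE_est = 2 * 1.96 * 5.231517
Width = 20.5075

20.5075


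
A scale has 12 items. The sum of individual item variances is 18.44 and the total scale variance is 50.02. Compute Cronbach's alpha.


alpha = (k/(k-1)) * (1 - sum(si^2)/s_total^2)
= (12/11) * (1 - 18.44/50.02)
alpha = 0.6887

0.6887


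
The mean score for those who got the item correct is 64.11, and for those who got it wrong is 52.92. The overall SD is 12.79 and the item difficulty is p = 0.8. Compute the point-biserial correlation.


q = 1 - p = 0.2
rpb = ((M1 - M0) / SD) * sqrt(p * q)
rpb = ((64.11 - 52.92) / 12.79) * sqrt(0.8 * 0.2)
rpb = 0.35

0.35


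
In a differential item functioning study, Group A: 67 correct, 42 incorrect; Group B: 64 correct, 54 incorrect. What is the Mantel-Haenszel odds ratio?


Odds_A = 67/42 = 1.5952
Odds_B = 64/54 = 1.1852
OR = Odds_A / Odds_B = 1.5952 / 1.1852
Exactly, OR = (67 * 54) / (42 * 64) = 3618 / 2688
OR = 1.346

1.346


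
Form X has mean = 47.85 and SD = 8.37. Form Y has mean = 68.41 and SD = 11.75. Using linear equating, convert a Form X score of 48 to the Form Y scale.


slope = SD_Y / SD_X = 11.75 / 8.37 ~ 1.4038
intercept = mean_Y - slope * mean_X = 68.41 - (11.75 / 8.37) * 47.85 ~ 1.2371
Y = slope * X + intercept. To avoid rounding drift from the rounded slope/intercept, evaluate the equivalent form Y = mean_Y + SD_Y * (X - mean_X) / SD_X at full precision:
Y = 68.41 + 11.75 * (48 - 47.85) / 8.37
Y = 68.41 + 11.75 * 0.15 / 8.37
Y = 68.41 + 1.7625 / 8.37
Y = 68.41 + 0.2106
Y = 68.6206

68.6206


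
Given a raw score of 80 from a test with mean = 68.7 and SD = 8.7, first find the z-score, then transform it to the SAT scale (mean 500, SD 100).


z = (X - mean) / SD = (80 - 68.7) / 8.7
z = 11.3 / 8.7
z = 1.2989
SAT-scale = SAT = 500 + 100z
Carry z at full precision (z = 11.3 / 8.7) into the conversion:
SAT-scale = 500 + 100 * (11.3 / 8.7) = 500 + 1130 / 8.7
SAT-scale = 500 + 129.8851
SAT-scale = 629.8851

629.8851


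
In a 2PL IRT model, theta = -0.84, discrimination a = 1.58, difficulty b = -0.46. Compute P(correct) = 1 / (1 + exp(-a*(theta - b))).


a*(theta - b) = 1.58 * (-0.84 - -0.46) = -0.6004
exp(--0.6004) = 1.8228
P = 1 / (1 + 1.8228)
P = 0.3543

0.3543


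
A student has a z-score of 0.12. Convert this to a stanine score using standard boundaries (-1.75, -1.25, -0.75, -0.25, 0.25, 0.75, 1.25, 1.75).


Stanine boundaries: [-1.75, -1.25, -0.75, -0.25, 0.25, 0.75, 1.25, 1.75]
z = 0.12
Check each boundary:
  z >= -1.75 -> could be stanine 2
  z >= -1.25 -> could be stanine 3
  z >= -0.75 -> could be stanine 4
  z >= -0.25 -> could be stanine 5
  z < 0.25
  z < 0.75
  z < 1.25
  z < 1.75
Highest qualifying boundary gives stanine = 5

5


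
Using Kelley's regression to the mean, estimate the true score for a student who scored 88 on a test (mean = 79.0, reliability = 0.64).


T_est = rxx * X + (1 - rxx) * mean
T_est = 0.64 * 88 + 0.36 * 79.0
T_est = 56.32 + 28.44
T_est = 84.76

84.76


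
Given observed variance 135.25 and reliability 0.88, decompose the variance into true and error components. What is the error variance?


var_true = rxx * var_obs = 0.88 * 135.25 = 119.02
var_error = var_obs - var_true
var_error = 135.25 - 119.02
var_error = 16.23

16.23


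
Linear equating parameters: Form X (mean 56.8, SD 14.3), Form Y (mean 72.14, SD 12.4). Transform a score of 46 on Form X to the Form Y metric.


slope = SD_Y / SD_X = 12.4 / 14.3 ~ 0.8671
intercept = mean_Y - slope * mean_X = 72.14 - (12.4 / 14.3) * 56.8 ~ 22.8869
Y = slope * X + intercept. To avoid rounding drift from the rounded slope/intercept, evaluate the equivalent form Y = mean_Y + SD_Y * (X - mean_X) / SD_X at full precision:
Y = 72.14 + 12.4 * (46 - 56.8) / 14.3
Y = 72.14 - 12.4 * 10.8 / 14.3
Y = 72.14 - 133.92 / 14.3
Y = 72.14 - 9.365
Y = 62.775

62.775


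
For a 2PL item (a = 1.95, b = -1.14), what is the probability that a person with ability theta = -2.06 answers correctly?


a*(theta - b) = 1.95 * (-2.06 - -1.14) = -1.794
exp(--1.794) = 6.0135
P = 1 / (1 + 6.0135)
P = 0.1426

0.1426


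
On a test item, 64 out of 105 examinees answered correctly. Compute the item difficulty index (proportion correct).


Item difficulty p = number correct / total examinees
p = 64 / 105
p = 0.6095

0.6095


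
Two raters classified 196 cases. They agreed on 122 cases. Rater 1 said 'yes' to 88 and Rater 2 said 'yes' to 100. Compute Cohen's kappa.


P_o = 122/196 = 0.622449
P_e = (88*100 + 108*96) / 38416 = 0.498959
kappa = (P_o - P_e) / (1 - P_e)
kappa = (0.622449 - 0.498959) / (1 - 0.498959)
kappa = 0.2465

0.2465


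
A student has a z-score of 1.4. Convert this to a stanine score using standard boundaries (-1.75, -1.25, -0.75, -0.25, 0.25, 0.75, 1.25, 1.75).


Stanine boundaries: [-1.75, -1.25, -0.75, -0.25, 0.25, 0.75, 1.25, 1.75]
z = 1.4
Check each boundary:
  z >= -1.75 -> could be stanine 2
  z >= -1.25 -> could be stanine 3
  z >= -0.75 -> could be stanine 4
  z >= -0.25 -> could be stanine 5
  z >= 0.25 -> could be stanine 6
  z >= 0.75 -> could be stanine 7
  z >= 1.25 -> could be stanine 8
  z < 1.75
Highest qualifying boundary gives stanine = 8

8


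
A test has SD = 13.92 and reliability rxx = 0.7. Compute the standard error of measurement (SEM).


SEM = SD * sqrt(1 - rxx)
SEM = 13.92 * sqrt(1 - 0.7)
SEM = 13.92 * sqrt(0.3) = 13.92 * 0.547723
SEM = 7.6243

7.6243


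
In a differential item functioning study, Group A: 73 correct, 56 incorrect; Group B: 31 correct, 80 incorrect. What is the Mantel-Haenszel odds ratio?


Odds_A = 73/56 = 1.3036
Odds_B = 31/80 = 0.3875
OR = Odds_A / Odds_B = 1.3036 / 0.3875
Exactly, OR = (73 * 80) / (56 * 31) = 5840 / 1736
OR = 3.3641

3.3641


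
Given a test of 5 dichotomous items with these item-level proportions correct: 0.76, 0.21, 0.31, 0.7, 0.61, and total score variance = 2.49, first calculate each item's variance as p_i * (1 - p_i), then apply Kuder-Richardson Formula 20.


For each item, compute p_i * q_i:
  Item 1: 0.76 * 0.24 = 0.1824
  Item 2: 0.21 * 0.79 = 0.1659
  Item 3: 0.31 * 0.69 = 0.2139
  Item 4: 0.7 * 0.3 = 0.21
  Item 5: 0.61 * 0.39 = 0.2379
Sum(p_i * q_i) = 0.1824 + 0.1659 + 0.2139 + 0.21 + 0.2379 = 1.0101
KR-20 = (k/(k-1)) * (1 - Sum(p_i*q_i) / Var_total)
= (5/4) * (1 - 1.0101/2.49)
= 1.25 * 0.5943
KR-20 = 0.7429

0.7429


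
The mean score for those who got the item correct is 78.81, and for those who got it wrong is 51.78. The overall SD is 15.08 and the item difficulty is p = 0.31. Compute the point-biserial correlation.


q = 1 - p = 0.69
rpb = ((M1 - M0) / SD) * sqrt(p * q)
rpb = ((78.81 - 51.78) / 15.08) * sqrt(0.31 * 0.69)
rpb = 0.829

0.829


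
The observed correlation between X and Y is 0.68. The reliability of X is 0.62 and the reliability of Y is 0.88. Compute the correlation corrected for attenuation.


r_corrected = rxy / sqrt(rxx * ryy)
= 0.68 / sqrt(0.62 * 0.88)
= 0.68 / sqrt(0.5456)
= 0.68 / 0.738647
r_corrected = 0.9206

0.9206


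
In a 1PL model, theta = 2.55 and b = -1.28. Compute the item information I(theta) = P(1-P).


P = 1/(1+exp(-(2.55--1.28))) = 0.9788
I = P*(1-P) = 0.9788 * 0.0212
I = 0.0208

0.0208


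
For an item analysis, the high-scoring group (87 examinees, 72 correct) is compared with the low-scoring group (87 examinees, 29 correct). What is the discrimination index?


p_upper = 72/87 = 0.8276
p_lower = 29/87 = 0.3333
D = 0.8276 - 0.3333 = 0.4943

0.4943


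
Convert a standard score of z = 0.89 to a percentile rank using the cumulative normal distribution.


CDF(z) = 0.5 * (1 + erf(z/sqrt(2)))
erf(0.6293) = 0.6265
CDF = 0.8133
Percentile rank = 0.8133 * 100 = 81.33

81.33


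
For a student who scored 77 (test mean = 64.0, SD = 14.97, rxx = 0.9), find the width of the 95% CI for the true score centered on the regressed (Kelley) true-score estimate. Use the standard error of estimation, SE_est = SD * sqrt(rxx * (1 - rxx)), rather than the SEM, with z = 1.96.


True score estimate = 0.9*77 + 0.1*64.0 = 75.7
SE_est = SD * sqrt(rxx * (1 - rxx)) = 14.97 * sqrt(0.9 * 0.1) = 14.97 * sqrt(0.09) = 4.491
CI = T_est +/- z * SE_est, so width = 2 * z * SE_est = 2 * 1.96 * 4.491
Width = 17.6047

17.6047


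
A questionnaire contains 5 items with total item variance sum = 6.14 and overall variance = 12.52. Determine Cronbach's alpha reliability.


alpha = (k/(k-1)) * (1 - sum(si^2)/s_total^2)
= (5/4) * (1 - 6.14/12.52)
alpha = 0.637

0.637


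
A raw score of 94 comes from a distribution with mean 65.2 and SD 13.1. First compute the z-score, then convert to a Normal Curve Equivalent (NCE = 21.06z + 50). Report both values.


z = (X - mean) / SD = (94 - 65.2) / 13.1
z = 28.8 / 13.1
z = 2.1985
NCE = NCE = 21.06z + 50
Carry z at full precision (z = 28.8 / 13.1) into the conversion:
NCE = 21.06 * (28.8 / 13.1) + 50 = 606.528 / 13.1 + 50
NCE = 46.2998 + 50
NCE = 96.2998

96.2998


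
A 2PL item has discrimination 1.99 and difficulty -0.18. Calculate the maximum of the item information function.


For 2PL, max info at theta = b = -0.18
I_max = a^2 / 4 = 1.99^2 / 4
= 3.9601 / 4
I_max = 0.99

0.99


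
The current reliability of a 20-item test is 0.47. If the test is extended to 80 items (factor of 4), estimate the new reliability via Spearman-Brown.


r_new = (n * rxx) / (1 + (n-1) * rxx)
r_new = (4 * 0.47) / (1 + 3 * 0.47)
r_new = 1.88 / 2.41
r_new = 0.7801

0.7801


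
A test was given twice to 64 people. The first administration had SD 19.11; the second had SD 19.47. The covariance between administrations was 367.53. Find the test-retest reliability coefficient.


r = cov(X,Y) / (SD_X * SD_Y)
r = 367.53 / (19.11 * 19.47)
r = 367.53 / 372.0717
r = 0.9878

0.9878


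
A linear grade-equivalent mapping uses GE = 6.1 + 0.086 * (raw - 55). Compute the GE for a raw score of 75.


raw - median = 75 - 55 = 20
slope * diff = 0.086 * 20 = 1.72
GE = 6.1 + 1.72
GE = 7.82

7.82


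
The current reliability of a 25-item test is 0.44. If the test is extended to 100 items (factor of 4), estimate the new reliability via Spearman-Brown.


r_new = (n * rxx) / (1 + (n-1) * rxx)
r_new = (4 * 0.44) / (1 + 3 * 0.44)
r_new = 1.76 / 2.32
r_new = 0.7586

0.7586


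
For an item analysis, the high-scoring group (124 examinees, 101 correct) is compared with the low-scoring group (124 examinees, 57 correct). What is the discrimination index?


p_upper = 101/124 = 0.8145
p_lower = 57/124 = 0.4597
D = 0.8145 - 0.4597 = 0.3548

0.3548


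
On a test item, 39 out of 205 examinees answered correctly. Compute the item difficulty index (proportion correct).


Item difficulty p = number correct / total examinees
p = 39 / 205
p = 0.1902

0.1902


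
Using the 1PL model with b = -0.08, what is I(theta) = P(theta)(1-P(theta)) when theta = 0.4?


P = 1/(1+exp(-(0.4--0.08))) = 0.6177
I = P*(1-P) = 0.6177 * 0.3823
I = 0.2361

0.2361


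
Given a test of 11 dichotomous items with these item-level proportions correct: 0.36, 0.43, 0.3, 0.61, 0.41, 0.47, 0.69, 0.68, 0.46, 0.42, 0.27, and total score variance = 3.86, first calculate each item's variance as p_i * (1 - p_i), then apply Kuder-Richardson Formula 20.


For each item, compute p_i * q_i:
  Item 1: 0.36 * 0.64 = 0.2304
  Item 2: 0.43 * 0.57 = 0.2451
  Item 3: 0.3 * 0.7 = 0.21
  Item 4: 0.61 * 0.39 = 0.2379
  Item 5: 0.41 * 0.59 = 0.2419
  Item 6: 0.47 * 0.53 = 0.2491
  Item 7: 0.69 * 0.31 = 0.2139
  Item 8: 0.68 * 0.32 = 0.2176
  Item 9: 0.46 * 0.54 = 0.2484
  Item 10: 0.42 * 0.58 = 0.2436
  Item 11: 0.27 * 0.73 = 0.1971
Sum(p_i * q_i) = 0.2304 + 0.2451 + 0.21 + 0.2379 + 0.2419 + 0.2491 + 0.2139 + 0.2176 + 0.2484 + 0.2436 + 0.1971 = 2.535
KR-20 = (k/(k-1)) * (1 - Sum(p_i*q_i) / Var_total)
= (11/10) * (1 - 2.535/3.86)
= 1.1 * 0.3433
KR-20 = 0.3776

0.3776


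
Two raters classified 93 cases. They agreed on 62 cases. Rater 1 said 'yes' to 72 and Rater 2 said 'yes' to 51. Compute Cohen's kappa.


P_o = 62/93 = 0.666667
P_e = (72*51 + 21*42) / 8649 = 0.526535
kappa = (P_o - P_e) / (1 - P_e)
kappa = (0.666667 - 0.526535) / (1 - 0.526535)
kappa = 0.296

0.296


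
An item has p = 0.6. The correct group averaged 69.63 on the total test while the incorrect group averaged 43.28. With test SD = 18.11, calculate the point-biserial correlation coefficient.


q = 1 - p = 0.4
rpb = ((M1 - M0) / SD) * sqrt(p * q)
rpb = ((69.63 - 43.28) / 18.11) * sqrt(0.6 * 0.4)
rpb = 0.7128

0.7128


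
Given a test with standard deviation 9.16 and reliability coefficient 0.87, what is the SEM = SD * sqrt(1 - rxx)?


SEM = SD * sqrt(1 - rxx)
SEM = 9.16 * sqrt(1 - 0.87)
SEM = 9.16 * sqrt(0.13) = 9.16 * 0.360555
SEM = 3.3027

3.3027


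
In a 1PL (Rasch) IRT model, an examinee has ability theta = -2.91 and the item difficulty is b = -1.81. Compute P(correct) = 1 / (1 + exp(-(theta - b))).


theta - b = -2.91 - -1.81 = -1.1
exp(-(theta - b)) = exp(1.1) = 3.0042
P = 1 / (1 + 3.0042)
P = 0.2497

0.2497


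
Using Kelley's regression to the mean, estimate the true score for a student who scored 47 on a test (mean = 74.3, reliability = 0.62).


T_est = rxx * X + (1 - rxx) * mean
T_est = 0.62 * 47 + 0.38 * 74.3
T_est = 29.14 + 28.234
T_est = 57.374

57.374


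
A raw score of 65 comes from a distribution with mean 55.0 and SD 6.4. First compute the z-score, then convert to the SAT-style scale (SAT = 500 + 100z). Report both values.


z = (X - mean) / SD = (65 - 55.0) / 6.4
z = 10.0 / 6.4
z = 1.5625
SAT-scale = SAT = 500 + 100z
Carry z at full precision (z = 10.0 / 6.4) into the conversion:
SAT-scale = 500 + 100 * (10.0 / 6.4) = 500 + 1000 / 6.4
SAT-scale = 500 + 156.25
SAT-scale = 656.25

656.25


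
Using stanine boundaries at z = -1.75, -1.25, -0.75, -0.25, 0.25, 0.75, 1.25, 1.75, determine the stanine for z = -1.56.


Stanine boundaries: [-1.75, -1.25, -0.75, -0.25, 0.25, 0.75, 1.25, 1.75]
z = -1.56
Check each boundary:
  z >= -1.75 -> could be stanine 2
  z < -1.25
  z < -0.75
  z < -0.25
  z < 0.25
  z < 0.75
  z < 1.25
  z < 1.75
Highest qualifying boundary gives stanine = 2

2


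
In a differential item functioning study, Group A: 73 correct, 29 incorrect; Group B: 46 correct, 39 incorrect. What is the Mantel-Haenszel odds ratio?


Odds_A = 73/29 = 2.5172
Odds_B = 46/39 = 1.1795
OR = Odds_A / Odds_B = 2.5172 / 1.1795
Exactly, OR = (73 * 39) / (29 * 46) = 2847 / 1334
OR = 2.1342

2.1342


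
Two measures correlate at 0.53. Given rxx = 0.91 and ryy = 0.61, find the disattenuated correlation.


r_corrected = rxy / sqrt(rxx * ryy)
= 0.53 / sqrt(0.91 * 0.61)
= 0.53 / sqrt(0.5551)
= 0.53 / 0.74505
r_corrected = 0.7114

0.7114


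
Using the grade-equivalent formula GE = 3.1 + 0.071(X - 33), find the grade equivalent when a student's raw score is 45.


raw - median = 45 - 33 = 12
slope * diff = 0.071 * 12 = 0.852
GE = 3.1 + 0.852
GE = 3.952

3.952


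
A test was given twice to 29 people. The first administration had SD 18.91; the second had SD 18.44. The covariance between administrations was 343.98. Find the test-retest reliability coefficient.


r = cov(X,Y) / (SD_X * SD_Y)
r = 343.98 / (18.91 * 18.44)
r = 343.98 / 348.7004
r = 0.9865

0.9865


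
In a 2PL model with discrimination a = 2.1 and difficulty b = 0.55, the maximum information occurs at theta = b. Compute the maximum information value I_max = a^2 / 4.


For 2PL, max info at theta = b = 0.55
I_max = a^2 / 4 = 2.1^2 / 4
= 4.41 / 4
I_max = 1.1025

1.1025


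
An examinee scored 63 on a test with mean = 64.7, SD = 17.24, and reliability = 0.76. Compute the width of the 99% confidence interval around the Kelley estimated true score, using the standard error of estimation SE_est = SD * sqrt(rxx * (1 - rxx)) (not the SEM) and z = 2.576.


True score estimate = 0.76*63 + 0.24*64.7 = 63.408
SE_est = SD * sqrt(rxx * (1 - rxx)) = 17.24 * sqrt(0.76 * 0.24) = 17.24 * sqrt(0.1824) = 7.362913
CI = T_est +/- z * SE_est, so width = 2 * z * SE_est = 2 * 2.576 * 7.362913
Width = 37.9337

37.9337


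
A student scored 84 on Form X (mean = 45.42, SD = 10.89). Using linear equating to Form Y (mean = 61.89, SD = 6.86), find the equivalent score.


slope = SD_Y / SD_X = 6.86 / 10.89 ~ 0.6299
intercept = mean_Y - slope * mean_X = 61.89 - (6.86 / 10.89) * 45.42 ~ 33.2783
Y = slope * X + intercept. To avoid rounding drift from the rounded slope/intercept, evaluate the equivalent form Y = mean_Y + SD_Y * (X - mean_X) / SD_X at full precision:
Y = 61.89 + 6.86 * (84 - 45.42) / 10.89
Y = 61.89 + 6.86 * 38.58 / 10.89
Y = 61.89 + 264.6588 / 10.89
Y = 61.89 + 24.3029
Y = 86.1929

86.1929


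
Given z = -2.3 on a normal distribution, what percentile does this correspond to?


CDF(z) = 0.5 * (1 + erf(z/sqrt(2)))
erf(-1.6263) = -0.9786
CDF = 0.0107
Percentile rank = 0.0107 * 100 = 1.07

1.07


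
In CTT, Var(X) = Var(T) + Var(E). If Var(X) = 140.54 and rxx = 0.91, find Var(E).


var_true = rxx * var_obs = 0.91 * 140.54 = 127.8914
var_error = var_obs - var_true
var_error = 140.54 - 127.8914
var_error = 12.6486

12.6486


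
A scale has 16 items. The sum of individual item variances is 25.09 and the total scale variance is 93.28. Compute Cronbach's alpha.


alpha = (k/(k-1)) * (1 - sum(si^2)/s_total^2)
= (16/15) * (1 - 25.09/93.28)
alpha = 0.7798

0.7798


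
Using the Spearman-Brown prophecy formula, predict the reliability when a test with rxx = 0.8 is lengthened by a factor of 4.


r_new = (n * rxx) / (1 + (n-1) * rxx)
r_new = (4 * 0.8) / (1 + 3 * 0.8)
r_new = 3.2 / 3.4
r_new = 0.9412

0.9412


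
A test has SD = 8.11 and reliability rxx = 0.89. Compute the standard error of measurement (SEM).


SEM = SD * sqrt(1 - rxx)
SEM = 8.11 * sqrt(1 - 0.89)
SEM = 8.11 * sqrt(0.11) = 8.11 * 0.331662
SEM = 2.6898

2.6898


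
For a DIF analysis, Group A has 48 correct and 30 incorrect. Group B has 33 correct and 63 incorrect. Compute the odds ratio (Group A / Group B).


Odds_A = 48/30 = 1.6
Odds_B = 33/63 = 0.5238
OR = Odds_A / Odds_B = 1.6 / 0.5238
Exactly, OR = (48 * 63) / (30 * 33) = 3024 / 990
OR = 3.0545

3.0545


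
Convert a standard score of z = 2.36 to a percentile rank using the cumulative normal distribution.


CDF(z) = 0.5 * (1 + erf(z/sqrt(2)))
erf(1.6688) = 0.9817
CDF = 0.9909
Percentile rank = 0.9909 * 100 = 99.09

99.09


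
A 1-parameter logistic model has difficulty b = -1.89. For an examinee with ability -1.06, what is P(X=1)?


theta - b = -1.06 - -1.89 = 0.83
exp(-(theta - b)) = exp(-0.83) = 0.436
P = 1 / (1 + 0.436)
P = 0.6964

0.6964


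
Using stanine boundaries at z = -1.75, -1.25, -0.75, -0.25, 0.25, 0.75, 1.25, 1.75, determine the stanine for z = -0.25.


Stanine boundaries: [-1.75, -1.25, -0.75, -0.25, 0.25, 0.75, 1.25, 1.75]
z = -0.25
Check each boundary:
  z >= -1.75 -> could be stanine 2
  z >= -1.25 -> could be stanine 3
  z >= -0.75 -> could be stanine 4
  z >= -0.25 -> could be stanine 5
  z < 0.25
  z < 0.75
  z < 1.25
  z < 1.75
Highest qualifying boundary gives stanine = 5

5


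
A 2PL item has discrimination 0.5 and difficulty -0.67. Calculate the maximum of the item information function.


For 2PL, max info at theta = b = -0.67
I_max = a^2 / 4 = 0.5^2 / 4
= 0.25 / 4
I_max = 0.0625

0.0625


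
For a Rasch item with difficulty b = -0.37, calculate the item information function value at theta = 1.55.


P = 1/(1+exp(-(1.55--0.37))) = 0.8721
I = P*(1-P) = 0.8721 * 0.1279
I = 0.1115

0.1115


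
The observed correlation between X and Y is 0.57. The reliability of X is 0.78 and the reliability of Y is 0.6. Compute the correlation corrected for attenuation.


r_corrected = rxy / sqrt(rxx * ryy)
= 0.57 / sqrt(0.78 * 0.6)
= 0.57 / sqrt(0.468)
= 0.57 / 0.684105
r_corrected = 0.8332

0.8332


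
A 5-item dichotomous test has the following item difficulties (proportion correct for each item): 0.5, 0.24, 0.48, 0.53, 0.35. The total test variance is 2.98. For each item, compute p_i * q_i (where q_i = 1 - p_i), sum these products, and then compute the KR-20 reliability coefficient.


For each item, compute p_i * q_i:
  Item 1: 0.5 * 0.5 = 0.25
  Item 2: 0.24 * 0.76 = 0.1824
  Item 3: 0.48 * 0.52 = 0.2496
  Item 4: 0.53 * 0.47 = 0.2491
  Item 5: 0.35 * 0.65 = 0.2275
Sum(p_i * q_i) = 0.25 + 0.1824 + 0.2496 + 0.2491 + 0.2275 = 1.1586
KR-20 = (k/(k-1)) * (1 - Sum(p_i*q_i) / Var_total)
= (5/4) * (1 - 1.1586/2.98)
= 1.25 * 0.6112
KR-20 = 0.764

0.764


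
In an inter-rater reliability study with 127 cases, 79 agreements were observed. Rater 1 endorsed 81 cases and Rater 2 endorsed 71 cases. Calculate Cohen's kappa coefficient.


P_o = 79/127 = 0.622047
P_e = (81*71 + 46*56) / 16129 = 0.516275
kappa = (P_o - P_e) / (1 - P_e)
kappa = (0.622047 - 0.516275) / (1 - 0.516275)
kappa = 0.2187

0.2187


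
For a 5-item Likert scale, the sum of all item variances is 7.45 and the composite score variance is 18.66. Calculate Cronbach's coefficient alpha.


alpha = (k/(k-1)) * (1 - sum(si^2)/s_total^2)
= (5/4) * (1 - 7.45/18.66)
alpha = 0.7509

0.7509


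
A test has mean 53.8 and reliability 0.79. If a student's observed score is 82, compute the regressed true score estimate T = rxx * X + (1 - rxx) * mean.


T_est = rxx * X + (1 - rxx) * mean
T_est = 0.79 * 82 + 0.21 * 53.8
T_est = 64.78 + 11.298
T_est = 76.078

76.078


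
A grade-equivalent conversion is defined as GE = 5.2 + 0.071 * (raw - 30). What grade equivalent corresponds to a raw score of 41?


raw - median = 41 - 30 = 11
slope * diff = 0.071 * 11 = 0.781
GE = 5.2 + 0.781
GE = 5.981

5.981


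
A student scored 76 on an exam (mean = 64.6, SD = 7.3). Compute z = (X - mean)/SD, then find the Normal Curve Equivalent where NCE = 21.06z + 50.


z = (X - mean) / SD = (76 - 64.6) / 7.3
z = 11.4 / 7.3
z = 1.5616
NCE = NCE = 21.06z + 50
Carry z at full precision (z = 11.4 / 7.3) into the conversion:
NCE = 21.06 * (11.4 / 7.3) + 50 = 240.084 / 7.3 + 50
NCE = 32.8882 + 50
NCE = 82.8882

82.8882


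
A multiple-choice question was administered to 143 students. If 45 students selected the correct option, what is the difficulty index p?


Item difficulty p = number correct / total examinees
p = 45 / 143
p = 0.3147

0.3147


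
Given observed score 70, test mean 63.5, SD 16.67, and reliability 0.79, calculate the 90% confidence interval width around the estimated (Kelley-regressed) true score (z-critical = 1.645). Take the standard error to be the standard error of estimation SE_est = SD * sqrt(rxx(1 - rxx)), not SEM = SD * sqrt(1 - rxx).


True score estimate = 0.79*70 + 0.21*63.5 = 68.635
SE_est = SD * sqrt(rxx * (1 - rxx)) = 16.67 * sqrt(0.79 * 0.21) = 16.67 * sqrt(0.1659) = 6.789828
CI = T_est +/- z * SE_est, so width = 2 * z * SE_est = 2 * 1.645 * 6.789828
Width = 22.3385

22.3385


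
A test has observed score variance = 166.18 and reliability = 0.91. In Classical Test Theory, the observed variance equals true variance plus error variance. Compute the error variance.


var_true = rxx * var_obs = 0.91 * 166.18 = 151.2238
var_error = var_obs - var_true
var_error = 166.18 - 151.2238
var_error = 14.9562

14.9562


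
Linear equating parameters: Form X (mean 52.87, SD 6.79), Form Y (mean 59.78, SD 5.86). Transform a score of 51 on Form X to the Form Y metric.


slope = SD_Y / SD_X = 5.86 / 6.79 ~ 0.863
intercept = mean_Y - slope * mean_X = 59.78 - (5.86 / 6.79) * 52.87 ~ 14.1514
Y = slope * X + intercept. To avoid rounding drift from the rounded slope/intercept, evaluate the equivalent form Y = mean_Y + SD_Y * (X - mean_X) / SD_X at full precision:
Y = 59.78 + 5.86 * (51 - 52.87) / 6.79
Y = 59.78 - 5.86 * 1.87 / 6.79
Y = 59.78 - 10.9582 / 6.79
Y = 59.78 - 1.6139
Y = 58.1661

58.1661


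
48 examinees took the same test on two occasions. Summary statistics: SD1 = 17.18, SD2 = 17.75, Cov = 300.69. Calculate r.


r = cov(X,Y) / (SD_X * SD_Y)
r = 300.69 / (17.18 * 17.75)
r = 300.69 / 304.945
r = 0.986

0.986


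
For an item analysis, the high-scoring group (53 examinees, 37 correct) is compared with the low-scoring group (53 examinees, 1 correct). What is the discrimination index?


p_upper = 37/53 = 0.6981
p_lower = 1/53 = 0.0189
D = 0.6981 - 0.0189 = 0.6792

0.6792


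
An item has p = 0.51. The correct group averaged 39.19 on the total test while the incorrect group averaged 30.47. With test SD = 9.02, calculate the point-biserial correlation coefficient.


q = 1 - p = 0.49
rpb = ((M1 - M0) / SD) * sqrt(p * q)
rpb = ((39.19 - 30.47) / 9.02) * sqrt(0.51 * 0.49)
rpb = 0.4833

0.4833


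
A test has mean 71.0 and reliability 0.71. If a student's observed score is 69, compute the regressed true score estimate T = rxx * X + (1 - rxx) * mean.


T_est = rxx * X + (1 - rxx) * mean
T_est = 0.71 * 69 + 0.29 * 71.0
T_est = 48.99 + 20.59
T_est = 69.58

69.58


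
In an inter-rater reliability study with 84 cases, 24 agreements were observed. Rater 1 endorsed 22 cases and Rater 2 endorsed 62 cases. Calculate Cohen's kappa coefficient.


P_o = 24/84 = 0.285714
P_e = (22*62 + 62*22) / 7056 = 0.386621
kappa = (P_o - P_e) / (1 - P_e)
kappa = (0.285714 - 0.386621) / (1 - 0.386621)
kappa = -0.1645

-0.1645


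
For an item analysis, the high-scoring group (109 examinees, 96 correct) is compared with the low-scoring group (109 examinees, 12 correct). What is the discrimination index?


p_upper = 96/109 = 0.8807
p_lower = 12/109 = 0.1101
D = 0.8807 - 0.1101 = 0.7706

0.7706


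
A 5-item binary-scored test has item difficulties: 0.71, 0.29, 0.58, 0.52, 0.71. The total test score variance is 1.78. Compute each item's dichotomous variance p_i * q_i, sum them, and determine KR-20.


For each item, compute p_i * q_i:
  Item 1: 0.71 * 0.29 = 0.2059
  Item 2: 0.29 * 0.71 = 0.2059
  Item 3: 0.58 * 0.42 = 0.2436
  Item 4: 0.52 * 0.48 = 0.2496
  Item 5: 0.71 * 0.29 = 0.2059
Sum(p_i * q_i) = 0.2059 + 0.2059 + 0.2436 + 0.2496 + 0.2059 = 1.1109
KR-20 = (k/(k-1)) * (1 - Sum(p_i*q_i) / Var_total)
= (5/4) * (1 - 1.1109/1.78)
= 1.25 * 0.3759
KR-20 = 0.4699

0.4699


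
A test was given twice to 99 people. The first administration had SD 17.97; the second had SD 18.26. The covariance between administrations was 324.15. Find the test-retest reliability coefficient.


r = cov(X,Y) / (SD_X * SD_Y)
r = 324.15 / (17.97 * 18.26)
r = 324.15 / 328.1322
r = 0.9879

0.9879


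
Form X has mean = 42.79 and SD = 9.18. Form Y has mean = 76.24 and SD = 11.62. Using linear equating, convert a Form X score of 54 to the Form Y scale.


slope = SD_Y / SD_X = 11.62 / 9.18 ~ 1.2658
intercept = mean_Y - slope * mean_X = 76.24 - (11.62 / 9.18) * 42.79 ~ 22.0766
Y = slope * X + intercept. To avoid rounding drift from the rounded slope/intercept, evaluate the equivalent form Y = mean_Y + SD_Y * (X - mean_X) / SD_X at full precision:
Y = 76.24 + 11.62 * (54 - 42.79) / 9.18
Y = 76.24 + 11.62 * 11.21 / 9.18
Y = 76.24 + 130.2602 / 9.18
Y = 76.24 + 14.1896
Y = 90.4296

90.4296
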